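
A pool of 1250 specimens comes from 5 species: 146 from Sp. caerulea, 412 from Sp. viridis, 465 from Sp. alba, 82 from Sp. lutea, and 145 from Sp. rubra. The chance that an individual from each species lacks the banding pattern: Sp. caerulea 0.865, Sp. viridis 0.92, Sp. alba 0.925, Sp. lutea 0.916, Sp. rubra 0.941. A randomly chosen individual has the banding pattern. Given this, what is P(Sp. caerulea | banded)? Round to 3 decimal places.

0.191

Taking complements, P(banded | each) = Sp. caerulea 0.135, Sp. viridis 0.08, Sp. alba 0.075, Sp. lutea 0.084, Sp. rubra 0.059.
Unnormalized posteriors (prior × likelihood):
  Sp. caerulea: 0.1168 × 0.135 = 0.015768
  Sp. viridis: 0.3296 × 0.08 = 0.026368
  Sp. alba: 0.372 × 0.075 = 0.0279
  Sp. lutea: 0.0656 × 0.084 = 0.0055104
  Sp. rubra: 0.116 × 0.059 = 0.006844
Sum = 0.0823904.
P(Sp. caerulea | evidence) = 0.015768 / 0.0823904 ≈ 0.191.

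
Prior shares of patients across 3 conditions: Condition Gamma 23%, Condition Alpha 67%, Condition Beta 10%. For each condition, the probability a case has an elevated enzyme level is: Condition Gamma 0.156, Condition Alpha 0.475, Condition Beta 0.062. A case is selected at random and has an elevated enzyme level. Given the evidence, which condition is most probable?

Condition Alpha

By Bayes' rule, posterior ∝ prior × likelihood:
  Condition Gamma: 0.23 × 0.156 = 0.03588
  Condition Alpha: 0.67 × 0.475 = 0.31825
  Condition Beta: 0.1 × 0.062 = 0.0062
Sum = 0.36033.
Largest term belongs to Condition Alpha, so Condition Alpha is most probable.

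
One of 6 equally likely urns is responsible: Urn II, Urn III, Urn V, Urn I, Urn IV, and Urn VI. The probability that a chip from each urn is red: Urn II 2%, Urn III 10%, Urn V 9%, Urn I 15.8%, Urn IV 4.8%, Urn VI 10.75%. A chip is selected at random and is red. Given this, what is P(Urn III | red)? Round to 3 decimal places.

0.191

Since the prior is uniform, the posterior is proportional to the likelihood:
  Urn II: 0.02
  Urn III: 0.1
  Urn V: 0.09
  Urn I: 0.158
  Urn IV: 0.048
  Urn VI: 0.1075
Total = 0.5235.
P(Urn III | evidence) = 0.1 / 0.5235 ≈ 0.191.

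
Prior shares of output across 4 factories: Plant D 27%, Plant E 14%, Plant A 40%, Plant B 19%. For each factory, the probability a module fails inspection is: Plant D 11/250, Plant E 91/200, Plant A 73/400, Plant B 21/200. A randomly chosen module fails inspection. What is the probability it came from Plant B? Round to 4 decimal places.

By Bayes' rule, posterior ∝ prior × likelihood:
  Plant D: 0.27 × 0.044 = 0.01188
  Plant E: 0.14 × 0.455 = 0.0637
  Plant A: 0.4 × 0.1825 = 0.073
  Plant B: 0.19 × 0.105 = 0.01995
Normalizing constant = 0.16853.
P(Plant B | evidence) = 0.01995 / 0.16853 ≈ 0.1184.

0.1184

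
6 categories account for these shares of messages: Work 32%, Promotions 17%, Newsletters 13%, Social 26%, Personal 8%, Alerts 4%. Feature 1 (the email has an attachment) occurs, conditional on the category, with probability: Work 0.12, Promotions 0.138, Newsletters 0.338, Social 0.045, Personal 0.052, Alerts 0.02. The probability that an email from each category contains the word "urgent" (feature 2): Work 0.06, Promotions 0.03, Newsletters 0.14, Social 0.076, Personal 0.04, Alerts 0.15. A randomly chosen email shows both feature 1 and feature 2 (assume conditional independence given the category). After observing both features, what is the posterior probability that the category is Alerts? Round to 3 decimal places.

Prior × likelihood for each hypothesis:
  Work: 0.32 × 0.12 × 0.06 = 0.002304
  Promotions: 0.17 × 0.138 × 0.03 = 0.0007038
  Newsletters: 0.13 × 0.338 × 0.14 = 0.0061516
  Social: 0.26 × 0.045 × 0.076 = 0.0008892
  Personal: 0.08 × 0.052 × 0.04 = 0.0001664
  Alerts: 0.04 × 0.02 × 0.15 = 0.00012
Total = 0.010335.
P(Alerts | evidence) = 0.00012 / 0.010335 ≈ 0.012.

0.012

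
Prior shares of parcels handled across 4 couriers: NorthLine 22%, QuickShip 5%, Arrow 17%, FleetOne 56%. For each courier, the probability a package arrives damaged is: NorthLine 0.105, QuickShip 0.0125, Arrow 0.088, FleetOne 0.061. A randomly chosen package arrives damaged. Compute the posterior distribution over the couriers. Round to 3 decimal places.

By Bayes' rule, posterior ∝ prior × likelihood:
  NorthLine: 0.22 × 0.105 = 0.0231
  QuickShip: 0.05 × 0.0125 = 0.000625
  Arrow: 0.17 × 0.088 = 0.01496
  FleetOne: 0.56 × 0.061 = 0.03416
Normalizing constant = 0.072845.
P(NorthLine | damaged) = 0.0231/0.072845 ≈ 0.317
P(QuickShip | damaged) = 0.000625/0.072845 ≈ 0.009
P(Arrow | damaged) = 0.01496/0.072845 ≈ 0.205
P(FleetOne | damaged) = 0.03416/0.072845 ≈ 0.469
(Check: 0.317+0.009+0.205+0.469 = 1.000.)

NorthLine 0.317, QuickShip 0.009, Arrow 0.205, FleetOne 0.469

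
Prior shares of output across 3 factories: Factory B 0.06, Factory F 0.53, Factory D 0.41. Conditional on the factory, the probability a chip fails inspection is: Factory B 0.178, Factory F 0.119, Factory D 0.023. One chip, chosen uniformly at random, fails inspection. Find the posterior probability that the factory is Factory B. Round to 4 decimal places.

0.1284

Unnormalized posteriors (prior × likelihood):
  Factory B: 0.06 × 0.178 = 0.01068
  Factory F: 0.53 × 0.119 = 0.06307
  Factory D: 0.41 × 0.023 = 0.00943
Total = 0.08318.
P(Factory B | evidence) = 0.01068 / 0.08318 ≈ 0.1284.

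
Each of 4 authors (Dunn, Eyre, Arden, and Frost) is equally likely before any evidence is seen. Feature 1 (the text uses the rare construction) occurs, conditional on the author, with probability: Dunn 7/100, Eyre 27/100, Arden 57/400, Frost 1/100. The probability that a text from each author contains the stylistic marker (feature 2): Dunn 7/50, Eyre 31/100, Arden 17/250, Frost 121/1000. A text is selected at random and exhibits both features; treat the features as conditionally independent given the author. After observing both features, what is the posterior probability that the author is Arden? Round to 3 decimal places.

Since the prior is uniform, the posterior is proportional to the likelihood:
  Dunn: 0.07 × 0.14 = 0.0098
  Eyre: 0.27 × 0.31 = 0.0837
  Arden: 0.1425 × 0.068 = 0.00969
  Frost: 0.01 × 0.121 = 0.00121
Sum = 0.1044.
P(Arden | evidence) = 0.00969 / 0.1044 ≈ 0.093.

0.093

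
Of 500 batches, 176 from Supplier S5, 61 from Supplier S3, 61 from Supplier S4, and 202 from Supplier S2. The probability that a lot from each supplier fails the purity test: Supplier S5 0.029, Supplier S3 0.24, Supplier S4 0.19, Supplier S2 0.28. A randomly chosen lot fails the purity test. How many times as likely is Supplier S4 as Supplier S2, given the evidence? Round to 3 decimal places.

By Bayes' rule, posterior ∝ prior × likelihood:
  Supplier S5: 0.352 × 0.029 = 0.010208
  Supplier S3: 0.122 × 0.24 = 0.02928
  Supplier S4: 0.122 × 0.19 = 0.02318
  Supplier S2: 0.404 × 0.28 = 0.11312
Total = 0.175788.
The ratio is 0.02318 / 0.11312 (the normalizer cancels) = 0.205.

0.205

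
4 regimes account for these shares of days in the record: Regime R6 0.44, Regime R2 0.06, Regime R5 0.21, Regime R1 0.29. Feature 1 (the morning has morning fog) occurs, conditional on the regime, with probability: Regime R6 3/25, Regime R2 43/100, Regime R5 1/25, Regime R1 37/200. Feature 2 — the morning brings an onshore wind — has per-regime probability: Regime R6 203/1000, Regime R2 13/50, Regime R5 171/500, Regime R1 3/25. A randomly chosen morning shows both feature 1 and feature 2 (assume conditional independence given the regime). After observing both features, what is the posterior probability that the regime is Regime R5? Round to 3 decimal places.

0.107

By Bayes' rule, posterior ∝ prior × likelihood:
  Regime R6: 0.44 × 0.12 × 0.203 = 0.0107184
  Regime R2: 0.06 × 0.43 × 0.26 = 0.006708
  Regime R5: 0.21 × 0.04 × 0.342 = 0.0028728
  Regime R1: 0.29 × 0.185 × 0.12 = 0.006438
Normalizing constant = 0.0267372.
P(Regime R5 | evidence) = 0.0028728 / 0.0267372 ≈ 0.107.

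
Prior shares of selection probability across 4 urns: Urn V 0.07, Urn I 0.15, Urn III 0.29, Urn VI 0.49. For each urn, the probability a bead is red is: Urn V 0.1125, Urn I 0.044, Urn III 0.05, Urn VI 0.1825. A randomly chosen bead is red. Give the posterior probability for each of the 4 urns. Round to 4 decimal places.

Prior × likelihood for each hypothesis:
  Urn V: 0.07 × 0.1125 = 0.007875
  Urn I: 0.15 × 0.044 = 0.0066
  Urn III: 0.29 × 0.05 = 0.0145
  Urn VI: 0.49 × 0.1825 = 0.089425
Normalizing constant = 0.1184.
P(Urn V | red) = 0.007875/0.1184 ≈ 0.0665
P(Urn I | red) = 0.0066/0.1184 ≈ 0.0557
P(Urn III | red) = 0.0145/0.1184 ≈ 0.1225
P(Urn VI | red) = 0.089425/0.1184 ≈ 0.7553

Urn V 0.0665, Urn I 0.0557, Urn III 0.1225, Urn VI 0.7553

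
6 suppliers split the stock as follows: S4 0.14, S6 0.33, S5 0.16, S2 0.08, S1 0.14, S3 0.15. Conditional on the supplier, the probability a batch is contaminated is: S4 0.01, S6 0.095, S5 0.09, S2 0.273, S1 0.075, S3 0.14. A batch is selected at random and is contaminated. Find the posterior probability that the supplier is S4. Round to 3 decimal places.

0.014

Compute prior × likelihood for every hypothesis:
  S4: 0.14 × 0.01 = 0.0014
  S6: 0.33 × 0.095 = 0.03135
  S5: 0.16 × 0.09 = 0.0144
  S2: 0.08 × 0.273 = 0.02184
  S1: 0.14 × 0.075 = 0.0105
  S3: 0.15 × 0.14 = 0.021
Normalizing constant = 0.10049.
P(S4 | evidence) = 0.0014 / 0.10049 ≈ 0.014.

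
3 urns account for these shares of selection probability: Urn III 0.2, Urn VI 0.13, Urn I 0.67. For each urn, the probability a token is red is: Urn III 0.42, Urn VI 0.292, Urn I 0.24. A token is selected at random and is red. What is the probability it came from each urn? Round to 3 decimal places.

Urn III 0.297, Urn VI 0.134, Urn I 0.569

Unnormalized posteriors (prior × likelihood):
  Urn III: 0.2 × 0.42 = 0.084
  Urn VI: 0.13 × 0.292 = 0.03796
  Urn I: 0.67 × 0.24 = 0.1608
Sum = 0.28276.
P(Urn III | red) = 0.084/0.28276 ≈ 0.297
P(Urn VI | red) = 0.03796/0.28276 ≈ 0.134
P(Urn I | red) = 0.1608/0.28276 ≈ 0.569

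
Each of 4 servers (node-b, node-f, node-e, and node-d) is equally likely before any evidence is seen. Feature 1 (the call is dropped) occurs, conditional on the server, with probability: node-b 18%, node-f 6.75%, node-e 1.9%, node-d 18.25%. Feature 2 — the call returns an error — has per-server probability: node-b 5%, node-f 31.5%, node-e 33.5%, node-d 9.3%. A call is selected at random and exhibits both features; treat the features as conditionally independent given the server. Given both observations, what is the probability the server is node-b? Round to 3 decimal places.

0.168

Since the prior is uniform, the posterior is proportional to the likelihood:
  node-b: 0.18 × 0.05 = 0.009
  node-f: 0.0675 × 0.315 = 0.0212625
  node-e: 0.019 × 0.335 = 0.006365
  node-d: 0.1825 × 0.093 = 0.0169725
Total = 0.0536.
P(node-b | evidence) = 0.009 / 0.0536 ≈ 0.168.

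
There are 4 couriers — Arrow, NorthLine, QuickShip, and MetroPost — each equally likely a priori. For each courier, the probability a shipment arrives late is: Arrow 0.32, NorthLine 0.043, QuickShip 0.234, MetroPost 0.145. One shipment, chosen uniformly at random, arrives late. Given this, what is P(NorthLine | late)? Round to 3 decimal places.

0.058

With a uniform prior (1/4 each), posterior ∝ likelihood:
  Arrow: 0.32
  NorthLine: 0.043
  QuickShip: 0.234
  MetroPost: 0.145
Normalizing constant = 0.742.
P(NorthLine | evidence) = 0.043 / 0.742 ≈ 0.058.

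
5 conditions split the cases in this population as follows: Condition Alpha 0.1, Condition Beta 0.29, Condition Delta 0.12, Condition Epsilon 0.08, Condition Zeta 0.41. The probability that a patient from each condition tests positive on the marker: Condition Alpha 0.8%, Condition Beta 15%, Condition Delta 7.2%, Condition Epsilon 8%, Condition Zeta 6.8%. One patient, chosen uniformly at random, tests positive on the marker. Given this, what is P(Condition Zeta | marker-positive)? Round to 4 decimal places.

Prior × likelihood for each hypothesis:
  Condition Alpha: 0.1 × 0.008 = 0.0008
  Condition Beta: 0.29 × 0.15 = 0.0435
  Condition Delta: 0.12 × 0.072 = 0.00864
  Condition Epsilon: 0.08 × 0.08 = 0.0064
  Condition Zeta: 0.41 × 0.068 = 0.02788
Sum = 0.08722.
P(Condition Zeta | evidence) = 0.02788 / 0.08722 ≈ 0.3197.

0.3197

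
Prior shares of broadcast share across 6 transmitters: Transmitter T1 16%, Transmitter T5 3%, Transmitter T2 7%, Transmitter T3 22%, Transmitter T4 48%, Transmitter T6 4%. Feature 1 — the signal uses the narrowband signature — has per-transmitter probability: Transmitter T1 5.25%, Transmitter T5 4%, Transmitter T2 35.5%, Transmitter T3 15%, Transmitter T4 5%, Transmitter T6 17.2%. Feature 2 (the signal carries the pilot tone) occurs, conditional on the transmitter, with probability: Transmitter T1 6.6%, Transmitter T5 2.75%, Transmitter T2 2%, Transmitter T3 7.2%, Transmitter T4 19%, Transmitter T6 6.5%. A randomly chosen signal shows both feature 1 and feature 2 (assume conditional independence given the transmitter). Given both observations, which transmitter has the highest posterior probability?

Compute prior × likelihood for every hypothesis:
  Transmitter T1: 0.16 × 0.0525 × 0.066 = 0.0005544
  Transmitter T5: 0.03 × 0.04 × 0.0275 = 0.000033
  Transmitter T2: 0.07 × 0.355 × 0.02 = 0.000497
  Transmitter T3: 0.22 × 0.15 × 0.072 = 0.002376
  Transmitter T4: 0.48 × 0.05 × 0.19 = 0.00456
  Transmitter T6: 0.04 × 0.172 × 0.065 = 0.0004472
Sum = 0.0084676.
Largest term belongs to Transmitter T4, so Transmitter T4 is most probable.

Transmitter T4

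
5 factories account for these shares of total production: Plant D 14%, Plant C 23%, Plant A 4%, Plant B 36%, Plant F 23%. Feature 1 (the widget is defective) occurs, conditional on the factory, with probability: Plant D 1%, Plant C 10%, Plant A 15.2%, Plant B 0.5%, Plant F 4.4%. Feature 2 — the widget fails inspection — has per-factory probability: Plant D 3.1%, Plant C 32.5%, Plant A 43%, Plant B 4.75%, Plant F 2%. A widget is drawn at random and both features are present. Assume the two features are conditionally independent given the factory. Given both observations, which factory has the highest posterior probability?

By Bayes' rule, posterior ∝ prior × likelihood:
  Plant D: 0.14 × 0.01 × 0.031 = 0.0000434
  Plant C: 0.23 × 0.1 × 0.325 = 0.007475
  Plant A: 0.04 × 0.152 × 0.43 = 0.0026144
  Plant B: 0.36 × 0.005 × 0.0475 = 0.0000855
  Plant F: 0.23 × 0.044 × 0.02 = 0.0002024
Sum = 0.0104207.
Largest term belongs to Plant C, so Plant C is most probable.

Plant C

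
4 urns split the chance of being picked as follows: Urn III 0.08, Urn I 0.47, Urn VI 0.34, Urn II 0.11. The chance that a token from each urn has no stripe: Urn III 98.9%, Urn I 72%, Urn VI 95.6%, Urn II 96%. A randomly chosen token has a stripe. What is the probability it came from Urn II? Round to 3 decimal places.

Taking complements, P(striped | each) = Urn III 0.011, Urn I 0.28, Urn VI 0.044, Urn II 0.04.
Prior × likelihood for each hypothesis:
  Urn III: 0.08 × 0.011 = 0.00088
  Urn I: 0.47 × 0.28 = 0.1316
  Urn VI: 0.34 × 0.044 = 0.01496
  Urn II: 0.11 × 0.04 = 0.0044
Sum = 0.15184.
P(Urn II | evidence) = 0.0044 / 0.15184 ≈ 0.029.

0.029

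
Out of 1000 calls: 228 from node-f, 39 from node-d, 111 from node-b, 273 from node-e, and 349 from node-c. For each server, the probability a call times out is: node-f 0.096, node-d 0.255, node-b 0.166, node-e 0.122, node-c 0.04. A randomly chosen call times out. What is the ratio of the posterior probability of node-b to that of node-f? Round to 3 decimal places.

0.842

Compute prior × likelihood for every hypothesis:
  node-f: 0.228 × 0.096 = 0.021888
  node-d: 0.039 × 0.255 = 0.009945
  node-b: 0.111 × 0.166 = 0.018426
  node-e: 0.273 × 0.122 = 0.033306
  node-c: 0.349 × 0.04 = 0.01396
Normalizing constant = 0.097525.
The ratio is 0.018426 / 0.021888 (the normalizer cancels) = 0.842.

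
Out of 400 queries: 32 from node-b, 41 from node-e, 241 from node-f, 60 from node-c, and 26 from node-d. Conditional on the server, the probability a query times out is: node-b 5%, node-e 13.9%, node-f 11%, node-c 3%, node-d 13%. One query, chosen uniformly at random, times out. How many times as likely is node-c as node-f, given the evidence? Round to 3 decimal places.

0.068

By Bayes' rule, posterior ∝ prior × likelihood:
  node-b: 0.08 × 0.05 = 0.004
  node-e: 0.1025 × 0.139 = 0.0142475
  node-f: 0.6025 × 0.11 = 0.066275
  node-c: 0.15 × 0.03 = 0.0045
  node-d: 0.065 × 0.13 = 0.00845
Normalizing constant = 0.0974725.
The ratio is 0.0045 / 0.066275 (the normalizer cancels) = 0.068.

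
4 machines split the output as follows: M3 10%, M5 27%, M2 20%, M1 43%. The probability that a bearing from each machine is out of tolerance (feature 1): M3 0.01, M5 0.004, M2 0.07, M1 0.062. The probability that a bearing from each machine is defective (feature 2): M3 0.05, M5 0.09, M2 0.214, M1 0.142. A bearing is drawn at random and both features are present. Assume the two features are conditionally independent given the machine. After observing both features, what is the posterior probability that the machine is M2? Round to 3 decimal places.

0.432

Compute prior × likelihood for every hypothesis:
  M3: 0.1 × 0.01 × 0.05 = 0.00005
  M5: 0.27 × 0.004 × 0.09 = 0.0000972
  M2: 0.2 × 0.07 × 0.214 = 0.002996
  M1: 0.43 × 0.062 × 0.142 = 0.00378572
Normalizing constant = 0.00692892.
P(M2 | evidence) = 0.002996 / 0.00692892 ≈ 0.432.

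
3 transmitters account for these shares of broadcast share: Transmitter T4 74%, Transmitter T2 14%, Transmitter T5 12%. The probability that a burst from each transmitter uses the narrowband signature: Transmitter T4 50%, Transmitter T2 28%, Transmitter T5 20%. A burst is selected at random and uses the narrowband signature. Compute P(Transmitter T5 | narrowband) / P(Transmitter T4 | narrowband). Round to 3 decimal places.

Prior × likelihood for each hypothesis:
  Transmitter T4: 0.74 × 0.5 = 0.37
  Transmitter T2: 0.14 × 0.28 = 0.0392
  Transmitter T5: 0.12 × 0.2 = 0.024
Normalizing constant = 0.4332.
The ratio is 0.024 / 0.37 (the normalizer cancels) = 0.065.

0.065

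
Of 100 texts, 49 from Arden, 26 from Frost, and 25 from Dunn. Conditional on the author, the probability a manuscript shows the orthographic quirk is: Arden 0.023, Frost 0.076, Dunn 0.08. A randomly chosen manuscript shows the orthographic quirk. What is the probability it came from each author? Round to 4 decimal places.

By Bayes' rule, posterior ∝ prior × likelihood:
  Arden: 0.49 × 0.023 = 0.01127
  Frost: 0.26 × 0.076 = 0.01976
  Dunn: 0.25 × 0.08 = 0.02
Total = 0.05103.
P(Arden | quirk) = 0.01127/0.05103 ≈ 0.2209
P(Frost | quirk) = 0.01976/0.05103 ≈ 0.3872
P(Dunn | quirk) = 0.02/0.05103 ≈ 0.3919

Arden 0.2209, Frost 0.3872, Dunn 0.3919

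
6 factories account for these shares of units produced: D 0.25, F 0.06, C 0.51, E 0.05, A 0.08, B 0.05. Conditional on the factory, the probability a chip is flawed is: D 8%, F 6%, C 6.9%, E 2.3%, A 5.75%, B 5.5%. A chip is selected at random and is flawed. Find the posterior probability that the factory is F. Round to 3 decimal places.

0.053

By Bayes' rule, posterior ∝ prior × likelihood:
  D: 0.25 × 0.08 = 0.02
  F: 0.06 × 0.06 = 0.0036
  C: 0.51 × 0.069 = 0.03519
  E: 0.05 × 0.023 = 0.00115
  A: 0.08 × 0.0575 = 0.0046
  B: 0.05 × 0.055 = 0.00275
Sum = 0.06729.
P(F | evidence) = 0.0036 / 0.06729 ≈ 0.053.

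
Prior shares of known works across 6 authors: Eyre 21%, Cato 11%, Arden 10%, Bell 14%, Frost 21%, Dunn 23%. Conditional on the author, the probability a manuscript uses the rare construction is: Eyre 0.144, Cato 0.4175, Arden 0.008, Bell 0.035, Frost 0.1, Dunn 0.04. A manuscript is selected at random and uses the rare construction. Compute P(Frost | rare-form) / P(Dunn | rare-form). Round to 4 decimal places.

By Bayes' rule, posterior ∝ prior × likelihood:
  Eyre: 0.21 × 0.144 = 0.03024
  Cato: 0.11 × 0.4175 = 0.045925
  Arden: 0.1 × 0.008 = 0.0008
  Bell: 0.14 × 0.035 = 0.0049
  Frost: 0.21 × 0.1 = 0.021
  Dunn: 0.23 × 0.04 = 0.0092
Normalizing constant = 0.112065.
The ratio is 0.021 / 0.0092 (the normalizer cancels) = 2.2826.

2.2826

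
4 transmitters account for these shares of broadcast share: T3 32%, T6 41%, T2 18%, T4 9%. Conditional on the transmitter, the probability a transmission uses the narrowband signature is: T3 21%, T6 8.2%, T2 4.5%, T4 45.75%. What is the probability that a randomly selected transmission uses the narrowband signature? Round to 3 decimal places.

0.150

By Bayes' rule, posterior ∝ prior × likelihood:
  T3: 0.32 × 0.21 = 0.0672
  T6: 0.41 × 0.082 = 0.03362
  T2: 0.18 × 0.045 = 0.0081
  T4: 0.09 × 0.4575 = 0.041175
P(narrowband) = 0.0672 + 0.03362 + 0.0081 + 0.041175 = 0.150095 → 0.150.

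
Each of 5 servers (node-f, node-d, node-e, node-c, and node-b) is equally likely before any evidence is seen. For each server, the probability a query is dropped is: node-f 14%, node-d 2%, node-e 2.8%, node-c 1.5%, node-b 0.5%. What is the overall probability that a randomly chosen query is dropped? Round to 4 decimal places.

0.0416

With a uniform prior (1/5 each), posterior ∝ likelihood:
  node-f: 0.14
  node-d: 0.02
  node-e: 0.028
  node-c: 0.015
  node-b: 0.005
P(dropped) = (1/5) × (0.14 + 0.02 + 0.028 + 0.015 + 0.005) = 0.208/5 ≈ 0.0416.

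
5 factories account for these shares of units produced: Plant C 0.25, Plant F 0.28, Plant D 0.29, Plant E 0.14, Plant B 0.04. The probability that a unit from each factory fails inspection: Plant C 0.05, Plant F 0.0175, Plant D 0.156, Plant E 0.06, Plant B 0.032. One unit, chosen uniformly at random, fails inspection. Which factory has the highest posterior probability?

Plant D

Compute prior × likelihood for every hypothesis:
  Plant C: 0.25 × 0.05 = 0.0125
  Plant F: 0.28 × 0.0175 = 0.0049
  Plant D: 0.29 × 0.156 = 0.04524
  Plant E: 0.14 × 0.06 = 0.0084
  Plant B: 0.04 × 0.032 = 0.00128
Normalizing constant = 0.07232.
Largest term belongs to Plant D, so Plant D is most probable.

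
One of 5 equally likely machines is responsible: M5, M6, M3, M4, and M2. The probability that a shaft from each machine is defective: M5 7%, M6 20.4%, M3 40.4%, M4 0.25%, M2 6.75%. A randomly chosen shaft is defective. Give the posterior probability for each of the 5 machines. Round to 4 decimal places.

M5 0.0936, M6 0.2727, M3 0.5401, M4 0.0033, M2 0.0902

Since the prior is uniform, the posterior is proportional to the likelihood:
  M5: 0.07
  M6: 0.204
  M3: 0.404
  M4: 0.0025
  M2: 0.0675
Sum = 0.748.
P(M5 | defective) = 0.07/0.748 ≈ 0.0936
P(M6 | defective) = 0.204/0.748 ≈ 0.2727
P(M3 | defective) = 0.404/0.748 ≈ 0.5401
P(M4 | defective) = 0.0025/0.748 ≈ 0.0033
P(M2 | defective) = 0.0675/0.748 ≈ 0.0902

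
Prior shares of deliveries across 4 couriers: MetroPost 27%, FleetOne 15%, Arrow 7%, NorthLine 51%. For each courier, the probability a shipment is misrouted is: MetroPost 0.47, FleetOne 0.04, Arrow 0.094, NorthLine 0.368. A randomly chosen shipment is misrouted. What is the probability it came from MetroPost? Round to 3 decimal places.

Prior × likelihood for each hypothesis:
  MetroPost: 0.27 × 0.47 = 0.1269
  FleetOne: 0.15 × 0.04 = 0.006
  Arrow: 0.07 × 0.094 = 0.00658
  NorthLine: 0.51 × 0.368 = 0.18768
Total = 0.32716.
P(MetroPost | evidence) = 0.1269 / 0.32716 ≈ 0.388.

0.388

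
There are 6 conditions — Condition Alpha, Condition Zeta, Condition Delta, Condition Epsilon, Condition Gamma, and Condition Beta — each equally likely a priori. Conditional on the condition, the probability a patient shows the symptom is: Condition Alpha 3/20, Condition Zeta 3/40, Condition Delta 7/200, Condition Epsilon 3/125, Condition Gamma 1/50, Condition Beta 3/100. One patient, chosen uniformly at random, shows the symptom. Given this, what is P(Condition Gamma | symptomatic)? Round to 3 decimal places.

Since the prior is uniform, the posterior is proportional to the likelihood:
  Condition Alpha: 0.15
  Condition Zeta: 0.075
  Condition Delta: 0.035
  Condition Epsilon: 0.024
  Condition Gamma: 0.02
  Condition Beta: 0.03
Sum = 0.334.
P(Condition Gamma | evidence) = 0.02 / 0.334 ≈ 0.060.

0.060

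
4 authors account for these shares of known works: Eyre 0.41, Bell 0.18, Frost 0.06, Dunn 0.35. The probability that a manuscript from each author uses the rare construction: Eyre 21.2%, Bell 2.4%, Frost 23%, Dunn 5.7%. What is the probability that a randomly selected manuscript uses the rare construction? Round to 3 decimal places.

Prior × likelihood for each hypothesis:
  Eyre: 0.41 × 0.212 = 0.08692
  Bell: 0.18 × 0.024 = 0.00432
  Frost: 0.06 × 0.23 = 0.0138
  Dunn: 0.35 × 0.057 = 0.01995
P(rare-form) = 0.08692 + 0.00432 + 0.0138 + 0.01995 = 0.12499 → 0.125.

0.125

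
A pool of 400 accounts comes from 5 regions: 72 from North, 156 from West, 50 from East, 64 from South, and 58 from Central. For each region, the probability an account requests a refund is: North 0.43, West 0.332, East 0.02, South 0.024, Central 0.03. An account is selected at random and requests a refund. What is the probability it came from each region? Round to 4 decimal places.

North 0.3557, West 0.5951, East 0.0115, South 0.0176, Central 0.0200

Prior × likelihood for each hypothesis:
  North: 0.18 × 0.43 = 0.0774
  West: 0.39 × 0.332 = 0.12948
  East: 0.125 × 0.02 = 0.0025
  South: 0.16 × 0.024 = 0.00384
  Central: 0.145 × 0.03 = 0.00435
Normalizing constant = 0.21757.
P(North | refund) = 0.0774/0.21757 ≈ 0.3557
P(West | refund) = 0.12948/0.21757 ≈ 0.5951
P(East | refund) = 0.0025/0.21757 ≈ 0.0115
P(South | refund) = 0.00384/0.21757 ≈ 0.0176
P(Central | refund) = 0.00435/0.21757 ≈ 0.0200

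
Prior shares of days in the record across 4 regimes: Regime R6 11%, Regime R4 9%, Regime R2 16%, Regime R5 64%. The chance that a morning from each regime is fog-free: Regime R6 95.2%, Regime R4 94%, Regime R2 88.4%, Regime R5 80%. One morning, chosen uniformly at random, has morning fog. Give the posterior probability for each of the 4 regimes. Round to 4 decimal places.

Taking complements, P(fog | each) = Regime R6 0.048, Regime R4 0.06, Regime R2 0.116, Regime R5 0.2.
Compute prior × likelihood for every hypothesis:
  Regime R6: 0.11 × 0.048 = 0.00528
  Regime R4: 0.09 × 0.06 = 0.0054
  Regime R2: 0.16 × 0.116 = 0.01856
  Regime R5: 0.64 × 0.2 = 0.128
Total = 0.15724.
P(Regime R6 | fog) = 0.00528/0.15724 ≈ 0.0336
P(Regime R4 | fog) = 0.0054/0.15724 ≈ 0.0343
P(Regime R2 | fog) = 0.01856/0.15724 ≈ 0.1180
P(Regime R5 | fog) = 0.128/0.15724 ≈ 0.8140
(Check: 0.0336+0.0343+0.1180+0.8140 = 0.9999.)

Regime R6 0.0336, Regime R4 0.0343, Regime R2 0.1180, Regime R5 0.8140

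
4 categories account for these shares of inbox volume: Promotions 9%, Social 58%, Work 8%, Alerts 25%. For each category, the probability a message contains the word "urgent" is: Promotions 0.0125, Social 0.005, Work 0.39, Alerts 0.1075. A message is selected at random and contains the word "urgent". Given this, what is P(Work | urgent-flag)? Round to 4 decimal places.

0.5024

Compute prior × likelihood for every hypothesis:
  Promotions: 0.09 × 0.0125 = 0.001125
  Social: 0.58 × 0.005 = 0.0029
  Work: 0.08 × 0.39 = 0.0312
  Alerts: 0.25 × 0.1075 = 0.026875
Normalizing constant = 0.0621.
P(Work | evidence) = 0.0312 / 0.0621 ≈ 0.5024.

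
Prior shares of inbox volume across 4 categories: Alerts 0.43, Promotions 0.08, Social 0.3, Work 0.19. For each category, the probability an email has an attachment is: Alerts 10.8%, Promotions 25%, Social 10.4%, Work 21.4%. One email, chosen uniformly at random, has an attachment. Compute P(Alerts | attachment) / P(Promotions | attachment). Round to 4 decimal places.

2.3220

Compute prior × likelihood for every hypothesis:
  Alerts: 0.43 × 0.108 = 0.04644
  Promotions: 0.08 × 0.25 = 0.02
  Social: 0.3 × 0.104 = 0.0312
  Work: 0.19 × 0.214 = 0.04066
Sum = 0.1383.
The ratio is 0.04644 / 0.02 (the normalizer cancels) = 2.3220.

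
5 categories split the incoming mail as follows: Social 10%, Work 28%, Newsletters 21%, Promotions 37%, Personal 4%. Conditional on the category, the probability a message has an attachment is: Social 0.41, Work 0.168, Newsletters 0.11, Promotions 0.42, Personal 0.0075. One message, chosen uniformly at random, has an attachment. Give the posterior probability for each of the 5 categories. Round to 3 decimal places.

By Bayes' rule, posterior ∝ prior × likelihood:
  Social: 0.1 × 0.41 = 0.041
  Work: 0.28 × 0.168 = 0.04704
  Newsletters: 0.21 × 0.11 = 0.0231
  Promotions: 0.37 × 0.42 = 0.1554
  Personal: 0.04 × 0.0075 = 0.0003
Normalizing constant = 0.26684.
P(Social | attachment) = 0.041/0.26684 ≈ 0.154
P(Work | attachment) = 0.04704/0.26684 ≈ 0.176
P(Newsletters | attachment) = 0.0231/0.26684 ≈ 0.087
P(Promotions | attachment) = 0.1554/0.26684 ≈ 0.582
P(Personal | attachment) = 0.0003/0.26684 ≈ 0.001

Social 0.154, Work 0.176, Newsletters 0.087, Promotions 0.582, Personal 0.001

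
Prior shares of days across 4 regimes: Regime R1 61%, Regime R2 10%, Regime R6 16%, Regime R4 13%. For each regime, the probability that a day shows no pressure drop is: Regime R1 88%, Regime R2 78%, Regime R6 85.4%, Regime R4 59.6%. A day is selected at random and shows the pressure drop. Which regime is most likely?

Taking complements, P(drop | each) = Regime R1 0.12, Regime R2 0.22, Regime R6 0.146, Regime R4 0.404.
By Bayes' rule, posterior ∝ prior × likelihood:
  Regime R1: 0.61 × 0.12 = 0.0732
  Regime R2: 0.1 × 0.22 = 0.022
  Regime R6: 0.16 × 0.146 = 0.02336
  Regime R4: 0.13 × 0.404 = 0.05252
Total = 0.17108.
Largest term belongs to Regime R1, so Regime R1 is most probable.

Regime R1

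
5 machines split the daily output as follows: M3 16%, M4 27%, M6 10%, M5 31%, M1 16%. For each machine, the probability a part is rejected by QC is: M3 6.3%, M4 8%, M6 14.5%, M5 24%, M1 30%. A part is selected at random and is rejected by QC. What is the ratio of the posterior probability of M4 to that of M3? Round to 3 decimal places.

2.143

Unnormalized posteriors (prior × likelihood):
  M3: 0.16 × 0.063 = 0.01008
  M4: 0.27 × 0.08 = 0.0216
  M6: 0.1 × 0.145 = 0.0145
  M5: 0.31 × 0.24 = 0.0744
  M1: 0.16 × 0.3 = 0.048
Normalizing constant = 0.16858.
The ratio is 0.0216 / 0.01008 (the normalizer cancels) = 2.143.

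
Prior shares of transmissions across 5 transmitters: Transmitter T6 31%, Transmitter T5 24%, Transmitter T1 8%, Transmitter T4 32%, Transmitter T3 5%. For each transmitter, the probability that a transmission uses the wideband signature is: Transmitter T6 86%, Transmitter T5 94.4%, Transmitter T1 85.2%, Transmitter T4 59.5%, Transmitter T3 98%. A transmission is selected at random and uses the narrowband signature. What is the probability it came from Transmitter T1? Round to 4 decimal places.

0.0594

Taking complements, P(narrowband | each) = Transmitter T6 0.14, Transmitter T5 0.056, Transmitter T1 0.148, Transmitter T4 0.405, Transmitter T3 0.02.
Compute prior × likelihood for every hypothesis:
  Transmitter T6: 0.31 × 0.14 = 0.0434
  Transmitter T5: 0.24 × 0.056 = 0.01344
  Transmitter T1: 0.08 × 0.148 = 0.01184
  Transmitter T4: 0.32 × 0.405 = 0.1296
  Transmitter T3: 0.05 × 0.02 = 0.001
Normalizing constant = 0.19928.
P(Transmitter T1 | evidence) = 0.01184 / 0.19928 ≈ 0.0594.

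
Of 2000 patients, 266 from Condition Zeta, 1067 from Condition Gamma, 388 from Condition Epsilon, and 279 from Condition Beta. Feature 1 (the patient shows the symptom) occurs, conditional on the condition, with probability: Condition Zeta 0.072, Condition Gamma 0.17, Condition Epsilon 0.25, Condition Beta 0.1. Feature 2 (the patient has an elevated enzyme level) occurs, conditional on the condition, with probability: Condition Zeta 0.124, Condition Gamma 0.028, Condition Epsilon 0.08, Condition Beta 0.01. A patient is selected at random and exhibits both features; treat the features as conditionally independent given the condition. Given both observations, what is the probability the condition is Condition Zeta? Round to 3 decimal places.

0.153

Compute prior × likelihood for every hypothesis:
  Condition Zeta: 0.133 × 0.072 × 0.124 = 0.001187424
  Condition Gamma: 0.5335 × 0.17 × 0.028 = 0.00253946
  Condition Epsilon: 0.194 × 0.25 × 0.08 = 0.00388
  Condition Beta: 0.1395 × 0.1 × 0.01 = 0.0001395
Sum = 0.007746384.
P(Condition Zeta | evidence) = 0.001187424 / 0.007746384 ≈ 0.153.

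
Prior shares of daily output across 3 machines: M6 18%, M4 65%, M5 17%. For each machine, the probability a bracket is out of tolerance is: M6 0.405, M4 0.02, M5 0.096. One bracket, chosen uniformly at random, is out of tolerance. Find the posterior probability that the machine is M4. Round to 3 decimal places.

By Bayes' rule, posterior ∝ prior × likelihood:
  M6: 0.18 × 0.405 = 0.0729
  M4: 0.65 × 0.02 = 0.013
  M5: 0.17 × 0.096 = 0.01632
Normalizing constant = 0.10222.
P(M4 | evidence) = 0.013 / 0.10222 ≈ 0.127.

0.127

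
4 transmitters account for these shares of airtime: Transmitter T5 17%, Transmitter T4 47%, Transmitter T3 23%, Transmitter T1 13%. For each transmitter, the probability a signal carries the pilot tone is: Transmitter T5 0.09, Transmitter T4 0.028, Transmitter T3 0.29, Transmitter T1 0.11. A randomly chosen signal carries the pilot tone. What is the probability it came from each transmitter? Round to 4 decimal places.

Transmitter T5 0.1398, Transmitter T4 0.1202, Transmitter T3 0.6094, Transmitter T1 0.1306

Compute prior × likelihood for every hypothesis:
  Transmitter T5: 0.17 × 0.09 = 0.0153
  Transmitter T4: 0.47 × 0.028 = 0.01316
  Transmitter T3: 0.23 × 0.29 = 0.0667
  Transmitter T1: 0.13 × 0.11 = 0.0143
Normalizing constant = 0.10946.
P(Transmitter T5 | pilot) = 0.0153/0.10946 ≈ 0.1398
P(Transmitter T4 | pilot) = 0.01316/0.10946 ≈ 0.1202
P(Transmitter T3 | pilot) = 0.0667/0.10946 ≈ 0.6094
P(Transmitter T1 | pilot) = 0.0143/0.10946 ≈ 0.1306
(Check: 0.1398+0.1202+0.6094+0.1306 = 1.0000.)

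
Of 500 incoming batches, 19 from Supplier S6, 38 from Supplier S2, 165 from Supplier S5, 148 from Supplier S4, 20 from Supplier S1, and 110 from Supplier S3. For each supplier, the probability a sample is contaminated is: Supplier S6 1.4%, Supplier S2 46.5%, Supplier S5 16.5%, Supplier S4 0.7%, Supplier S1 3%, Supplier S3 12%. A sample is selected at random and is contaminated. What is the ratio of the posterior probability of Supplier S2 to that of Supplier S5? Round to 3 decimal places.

By Bayes' rule, posterior ∝ prior × likelihood:
  Supplier S6: 0.038 × 0.014 = 0.000532
  Supplier S2: 0.076 × 0.465 = 0.03534
  Supplier S5: 0.33 × 0.165 = 0.05445
  Supplier S4: 0.296 × 0.007 = 0.002072
  Supplier S1: 0.04 × 0.03 = 0.0012
  Supplier S3: 0.22 × 0.12 = 0.0264
Sum = 0.119994.
The ratio is 0.03534 / 0.05445 (the normalizer cancels) = 0.649.

0.649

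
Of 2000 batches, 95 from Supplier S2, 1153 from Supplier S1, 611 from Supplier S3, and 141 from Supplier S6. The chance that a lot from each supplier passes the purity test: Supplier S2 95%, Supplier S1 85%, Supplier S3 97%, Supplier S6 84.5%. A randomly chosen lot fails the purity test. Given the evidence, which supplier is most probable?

Taking complements, P(off-spec | each) = Supplier S2 0.05, Supplier S1 0.15, Supplier S3 0.03, Supplier S6 0.155.
Prior × likelihood for each hypothesis:
  Supplier S2: 0.0475 × 0.05 = 0.002375
  Supplier S1: 0.5765 × 0.15 = 0.086475
  Supplier S3: 0.3055 × 0.03 = 0.009165
  Supplier S6: 0.0705 × 0.155 = 0.0109275
Sum = 0.1089425.
Largest term belongs to Supplier S1, so Supplier S1 is most probable.

Supplier S1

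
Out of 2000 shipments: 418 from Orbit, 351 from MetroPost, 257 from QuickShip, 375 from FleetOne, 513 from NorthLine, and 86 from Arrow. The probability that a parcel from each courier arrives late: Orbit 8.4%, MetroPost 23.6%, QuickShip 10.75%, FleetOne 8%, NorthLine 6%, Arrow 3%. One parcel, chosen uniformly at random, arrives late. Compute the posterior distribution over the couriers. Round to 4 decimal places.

Prior × likelihood for each hypothesis:
  Orbit: 0.209 × 0.084 = 0.017556
  MetroPost: 0.1755 × 0.236 = 0.041418
  QuickShip: 0.1285 × 0.1075 = 0.01381375
  FleetOne: 0.1875 × 0.08 = 0.015
  NorthLine: 0.2565 × 0.06 = 0.01539
  Arrow: 0.043 × 0.03 = 0.00129
Normalizing constant = 0.10446775.
P(Orbit | late) = 0.017556/0.10446775 ≈ 0.1681
P(MetroPost | late) = 0.041418/0.10446775 ≈ 0.3965
P(QuickShip | late) = 0.01381375/0.10446775 ≈ 0.1322
P(FleetOne | late) = 0.015/0.10446775 ≈ 0.1436
P(NorthLine | late) = 0.01539/0.10446775 ≈ 0.1473
P(Arrow | late) = 0.00129/0.10446775 ≈ 0.0123
(Check: 0.1681+0.3965+0.1322+0.1436+0.1473+0.0123 = 1.0000.)

Orbit 0.1681, MetroPost 0.3965, QuickShip 0.1322, FleetOne 0.1436, NorthLine 0.1473, Arrow 0.0123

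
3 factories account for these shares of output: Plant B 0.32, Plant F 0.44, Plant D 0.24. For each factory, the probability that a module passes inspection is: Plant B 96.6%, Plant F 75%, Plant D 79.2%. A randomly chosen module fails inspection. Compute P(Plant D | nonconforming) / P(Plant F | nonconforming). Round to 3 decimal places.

Taking complements, P(nonconforming | each) = Plant B 0.034, Plant F 0.25, Plant D 0.208.
By Bayes' rule, posterior ∝ prior × likelihood:
  Plant B: 0.32 × 0.034 = 0.01088
  Plant F: 0.44 × 0.25 = 0.11
  Plant D: 0.24 × 0.208 = 0.04992
Total = 0.1708.
The ratio is 0.04992 / 0.11 (the normalizer cancels) = 0.454.

0.454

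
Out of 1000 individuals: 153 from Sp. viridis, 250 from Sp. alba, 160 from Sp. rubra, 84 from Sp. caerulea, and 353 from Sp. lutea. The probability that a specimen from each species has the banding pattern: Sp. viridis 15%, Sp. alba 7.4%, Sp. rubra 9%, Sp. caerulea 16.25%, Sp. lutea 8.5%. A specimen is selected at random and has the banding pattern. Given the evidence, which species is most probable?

Sp. lutea

By Bayes' rule, posterior ∝ prior × likelihood:
  Sp. viridis: 0.153 × 0.15 = 0.02295
  Sp. alba: 0.25 × 0.074 = 0.0185
  Sp. rubra: 0.16 × 0.09 = 0.0144
  Sp. caerulea: 0.084 × 0.1625 = 0.01365
  Sp. lutea: 0.353 × 0.085 = 0.030005
Total = 0.099505.
Largest term belongs to Sp. lutea, so Sp. lutea is most probable.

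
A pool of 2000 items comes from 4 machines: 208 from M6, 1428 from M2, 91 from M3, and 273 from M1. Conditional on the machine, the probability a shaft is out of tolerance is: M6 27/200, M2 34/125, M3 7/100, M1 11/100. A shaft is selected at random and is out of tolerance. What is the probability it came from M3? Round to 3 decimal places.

0.014

Compute prior × likelihood for every hypothesis:
  M6: 0.104 × 0.135 = 0.01404
  M2: 0.714 × 0.272 = 0.194208
  M3: 0.0455 × 0.07 = 0.003185
  M1: 0.1365 × 0.11 = 0.015015
Normalizing constant = 0.226448.
P(M3 | evidence) = 0.003185 / 0.226448 ≈ 0.014.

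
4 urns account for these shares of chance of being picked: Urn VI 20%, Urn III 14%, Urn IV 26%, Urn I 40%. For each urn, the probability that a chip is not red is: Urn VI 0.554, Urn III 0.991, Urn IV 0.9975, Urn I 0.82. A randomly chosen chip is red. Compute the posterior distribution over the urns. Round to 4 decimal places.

Taking complements, P(red | each) = Urn VI 0.446, Urn III 0.009, Urn IV 0.0025, Urn I 0.18.
Compute prior × likelihood for every hypothesis:
  Urn VI: 0.2 × 0.446 = 0.0892
  Urn III: 0.14 × 0.009 = 0.00126
  Urn IV: 0.26 × 0.0025 = 0.00065
  Urn I: 0.4 × 0.18 = 0.072
Normalizing constant = 0.16311.
P(Urn VI | red) = 0.0892/0.16311 ≈ 0.5469
P(Urn III | red) = 0.00126/0.16311 ≈ 0.0077
P(Urn IV | red) = 0.00065/0.16311 ≈ 0.0040
P(Urn I | red) = 0.072/0.16311 ≈ 0.4414

Urn VI 0.5469, Urn III 0.0077, Urn IV 0.0040, Urn I 0.4414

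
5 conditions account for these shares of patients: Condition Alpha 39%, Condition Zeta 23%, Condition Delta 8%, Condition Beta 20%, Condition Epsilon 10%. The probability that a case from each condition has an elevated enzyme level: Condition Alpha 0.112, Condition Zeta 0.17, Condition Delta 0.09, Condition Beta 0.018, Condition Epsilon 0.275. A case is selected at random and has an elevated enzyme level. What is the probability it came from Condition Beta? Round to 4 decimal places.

0.0297

Unnormalized posteriors (prior × likelihood):
  Condition Alpha: 0.39 × 0.112 = 0.04368
  Condition Zeta: 0.23 × 0.17 = 0.0391
  Condition Delta: 0.08 × 0.09 = 0.0072
  Condition Beta: 0.2 × 0.018 = 0.0036
  Condition Epsilon: 0.1 × 0.275 = 0.0275
Normalizing constant = 0.12108.
P(Condition Beta | evidence) = 0.0036 / 0.12108 ≈ 0.0297.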